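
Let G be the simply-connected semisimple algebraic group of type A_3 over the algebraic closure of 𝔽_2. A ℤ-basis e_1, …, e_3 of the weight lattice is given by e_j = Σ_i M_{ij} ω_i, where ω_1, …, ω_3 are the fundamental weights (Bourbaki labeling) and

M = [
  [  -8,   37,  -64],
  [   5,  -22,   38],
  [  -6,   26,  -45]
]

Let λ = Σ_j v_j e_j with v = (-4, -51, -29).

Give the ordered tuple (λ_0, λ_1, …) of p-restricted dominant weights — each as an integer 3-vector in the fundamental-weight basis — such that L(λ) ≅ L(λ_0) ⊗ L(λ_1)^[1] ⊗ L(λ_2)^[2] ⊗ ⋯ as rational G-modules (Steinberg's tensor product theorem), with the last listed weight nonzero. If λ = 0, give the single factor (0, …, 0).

((1, 0, 1), (0, 0, 1))

Change of basis e → ω: c = M·v where v = (-4, -51, -29):
  c_1 = -8*-4 + 37*-51 + -64*-29 = 1
  c_2 = 5*-4 + -22*-51 + 38*-29 = 0
  c_3 = -6*-4 + 26*-51 + -45*-29 = 3
Expand coordinatewise in base 2:
  c_1 = 1 = 1·2^0
  c_2 = 0
  c_3 = 3 = 1·2^0 + 1·2^1
Factor λ_0 = (1, 0, 1)
Factor λ_1 = (0, 0, 1)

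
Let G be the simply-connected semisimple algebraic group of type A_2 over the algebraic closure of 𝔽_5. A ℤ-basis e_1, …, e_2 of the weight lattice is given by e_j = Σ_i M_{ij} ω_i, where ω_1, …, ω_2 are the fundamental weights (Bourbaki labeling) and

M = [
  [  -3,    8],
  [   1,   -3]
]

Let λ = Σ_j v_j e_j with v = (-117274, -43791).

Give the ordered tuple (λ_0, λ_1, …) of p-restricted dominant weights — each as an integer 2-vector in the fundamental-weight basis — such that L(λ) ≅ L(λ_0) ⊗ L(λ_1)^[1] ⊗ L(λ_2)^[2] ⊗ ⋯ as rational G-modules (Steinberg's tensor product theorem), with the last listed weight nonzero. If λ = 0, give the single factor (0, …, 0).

((4, 4), (3, 4), (4, 3), (1, 2), (2, 2), (0, 4))

Compute c_i = Σ_j M_{ij} v_j with v = (-117274, -43791):
  c_1 = -3*-117274 + 8*-43791 = 1494
  c_2 = 1*-117274 + -3*-43791 = 14099
Writing each c_i in base p = 5:
  c_1 = 1494 = 4·5^0 + 3·5^1 + 4·5^2 + 1·5^3 + 2·5^4
  c_2 = 14099 = 4·5^0 + 4·5^1 + 3·5^2 + 2·5^3 + 2·5^4 + 4·5^5
Factor λ_0 = (4, 4)
Factor λ_1 = (3, 4)
Factor λ_2 = (4, 3)
Factor λ_3 = (1, 2)
Factor λ_4 = (2, 2)
Factor λ_5 = (0, 4)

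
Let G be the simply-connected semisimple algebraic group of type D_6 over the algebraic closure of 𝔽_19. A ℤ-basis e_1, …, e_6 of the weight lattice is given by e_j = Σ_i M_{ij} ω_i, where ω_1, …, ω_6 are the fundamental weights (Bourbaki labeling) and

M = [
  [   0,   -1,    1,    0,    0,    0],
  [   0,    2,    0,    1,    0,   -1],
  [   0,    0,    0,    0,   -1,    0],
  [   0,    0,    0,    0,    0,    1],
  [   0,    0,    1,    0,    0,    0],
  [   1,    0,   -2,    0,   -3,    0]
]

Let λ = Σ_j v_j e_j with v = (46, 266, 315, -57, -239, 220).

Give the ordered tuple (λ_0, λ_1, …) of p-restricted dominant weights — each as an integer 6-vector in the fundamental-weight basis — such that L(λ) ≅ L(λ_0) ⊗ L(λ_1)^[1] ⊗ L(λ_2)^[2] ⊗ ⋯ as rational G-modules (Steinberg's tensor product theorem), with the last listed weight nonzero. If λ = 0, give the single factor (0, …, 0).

ω-coordinates c = M·v, v = (46, 266, 315, -57, -239, 220):
  c_1 = (0)·(46) + (-1)·(266) + (1)·(315) + (0)·(-57) + (0)·(-239) + (0)·(220) = 49
  c_2 = (0)·(46) + (2)·(266) + (0)·(315) + (1)·(-57) + (0)·(-239) + (-1)·(220) = 255
  c_3 = (0)·(46) + (0)·(266) + (0)·(315) + (0)·(-57) + (-1)·(-239) + (0)·(220) = 239
  c_4 = (0)·(46) + (0)·(266) + (0)·(315) + (0)·(-57) + (0)·(-239) + (1)·(220) = 220
  c_5 = (0)·(46) + (0)·(266) + (1)·(315) + (0)·(-57) + (0)·(-239) + (0)·(220) = 315
  c_6 = (1)·(46) + (0)·(266) + (-2)·(315) + (0)·(-57) + (-3)·(-239) + (0)·(220) = 133
Base-19 expansion of each c_i:
  c_1 = 49 = 11·19^0 + 2·19^1
  c_2 = 255 = 8·19^0 + 13·19^1
  c_3 = 239 = 11·19^0 + 12·19^1
  c_4 = 220 = 11·19^0 + 11·19^1
  c_5 = 315 = 11·19^0 + 16·19^1
  c_6 = 133 = 0·19^0 + 7·19^1
p-restricted factor λ_0 = (11, 8, 11, 11, 11, 0)
p-restricted factor λ_1 = (2, 13, 12, 11, 16, 7)

((11, 8, 11, 11, 11, 0), (2, 13, 12, 11, 16, 7))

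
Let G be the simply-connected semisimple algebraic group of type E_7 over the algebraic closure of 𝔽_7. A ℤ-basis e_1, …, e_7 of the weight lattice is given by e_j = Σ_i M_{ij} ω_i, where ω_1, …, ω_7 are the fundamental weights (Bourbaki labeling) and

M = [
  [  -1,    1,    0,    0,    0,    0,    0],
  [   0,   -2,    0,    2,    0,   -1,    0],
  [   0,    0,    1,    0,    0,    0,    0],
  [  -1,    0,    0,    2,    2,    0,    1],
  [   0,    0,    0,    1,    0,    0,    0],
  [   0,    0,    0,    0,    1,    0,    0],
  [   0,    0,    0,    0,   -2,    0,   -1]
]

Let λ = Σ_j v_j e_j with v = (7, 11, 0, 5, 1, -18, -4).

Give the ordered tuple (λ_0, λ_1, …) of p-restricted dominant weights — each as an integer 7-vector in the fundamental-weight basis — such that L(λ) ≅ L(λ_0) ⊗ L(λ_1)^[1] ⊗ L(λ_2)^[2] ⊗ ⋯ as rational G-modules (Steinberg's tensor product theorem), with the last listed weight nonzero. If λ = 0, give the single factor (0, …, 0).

Change of basis e → ω: c = M·v where v = (7, 11, 0, 5, 1, -18, -4):
  c_1 = (-1)·(7) + 1·11 + 0·0 + 0·5 + 0·1 + (0)·(-18) + (0)·(-4) = 4
  c_2 = 0·7 + (-2)·(11) + 0·0 + 2·5 + 0·1 + (-1)·(-18) + (0)·(-4) = 6
  c_3 = 0·7 + 0·11 + 1·0 + 0·5 + 0·1 + (0)·(-18) + (0)·(-4) = 0
  c_4 = (-1)·(7) + 0·11 + 0·0 + 2·5 + 2·1 + (0)·(-18) + (1)·(-4) = 1
  c_5 = 0·7 + 0·11 + 0·0 + 1·5 + 0·1 + (0)·(-18) + (0)·(-4) = 5
  c_6 = 0·7 + 0·11 + 0·0 + 0·5 + 1·1 + (0)·(-18) + (0)·(-4) = 1
  c_7 = 0·7 + 0·11 + 0·0 + 0·5 + (-2)·(1) + (0)·(-18) + (-1)·(-4) = 2
Expand coordinatewise in base 7:
  c_1 = 4 = 4·7^0
  c_2 = 6 = 6·7^0
  c_3 = 0
  c_4 = 1 = 1·7^0
  c_5 = 5 = 5·7^0
  c_6 = 1 = 1·7^0
  c_7 = 2 = 2·7^0
Factor λ_0 = (4, 6, 0, 1, 5, 1, 2)

((4, 6, 0, 1, 5, 1, 2),)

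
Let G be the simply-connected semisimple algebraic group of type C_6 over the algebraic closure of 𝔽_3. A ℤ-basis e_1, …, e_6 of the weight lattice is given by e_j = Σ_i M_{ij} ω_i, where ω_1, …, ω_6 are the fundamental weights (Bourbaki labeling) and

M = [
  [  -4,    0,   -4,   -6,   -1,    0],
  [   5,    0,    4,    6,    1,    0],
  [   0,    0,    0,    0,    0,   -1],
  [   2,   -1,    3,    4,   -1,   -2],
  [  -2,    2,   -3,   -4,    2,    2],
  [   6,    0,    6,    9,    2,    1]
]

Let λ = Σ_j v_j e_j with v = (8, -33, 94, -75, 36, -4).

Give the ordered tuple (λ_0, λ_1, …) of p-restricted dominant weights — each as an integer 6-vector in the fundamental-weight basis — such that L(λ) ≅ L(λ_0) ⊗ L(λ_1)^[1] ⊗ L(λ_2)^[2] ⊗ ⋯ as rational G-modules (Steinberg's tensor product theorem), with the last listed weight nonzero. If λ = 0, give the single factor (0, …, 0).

Compute c_i = Σ_j M_{ij} v_j with v = (8, -33, 94, -75, 36, -4):
  c_1 = (-4)·(8) + (0)·(-33) + (-4)·(94) + (-6)·(-75) + (-1)·(36) + (0)·(-4) = 6
  c_2 = 5·8 + (0)·(-33) + 4·94 + (6)·(-75) + 1·36 + (0)·(-4) = 2
  c_3 = 0·8 + (0)·(-33) + 0·94 + (0)·(-75) + 0·36 + (-1)·(-4) = 4
  c_4 = 2·8 + (-1)·(-33) + 3·94 + (4)·(-75) + (-1)·(36) + (-2)·(-4) = 3
  c_5 = (-2)·(8) + (2)·(-33) + (-3)·(94) + (-4)·(-75) + 2·36 + (2)·(-4) = 0
  c_6 = 6·8 + (0)·(-33) + 6·94 + (9)·(-75) + 2·36 + (1)·(-4) = 5
Expand coordinatewise in base 3:
  c_1 = 6 = 0·3^0 + 2·3^1
  c_2 = 2 = 2·3^0
  c_3 = 4 = 1·3^0 + 1·3^1
  c_4 = 3 = 0·3^0 + 1·3^1
  c_5 = 0
  c_6 = 5 = 2·3^0 + 1·3^1
Factor λ_0 = (0, 2, 1, 0, 0, 2)
Factor λ_1 = (2, 0, 1, 1, 0, 1)

((0, 2, 1, 0, 0, 2), (2, 0, 1, 1, 0, 1))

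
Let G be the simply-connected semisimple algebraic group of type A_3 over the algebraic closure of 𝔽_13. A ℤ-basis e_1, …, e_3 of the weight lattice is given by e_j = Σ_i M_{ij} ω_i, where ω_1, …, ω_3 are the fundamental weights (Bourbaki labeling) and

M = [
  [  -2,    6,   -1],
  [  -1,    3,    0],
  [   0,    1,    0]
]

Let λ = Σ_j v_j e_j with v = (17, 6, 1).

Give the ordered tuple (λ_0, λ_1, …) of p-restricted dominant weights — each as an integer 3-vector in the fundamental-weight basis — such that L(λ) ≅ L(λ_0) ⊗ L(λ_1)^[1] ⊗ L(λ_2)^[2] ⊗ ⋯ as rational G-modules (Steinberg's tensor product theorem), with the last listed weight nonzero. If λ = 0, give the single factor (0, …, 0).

((1, 1, 6),)

Change of basis e → ω: c = M·v where v = (17, 6, 1):
  c_1 = -2*17 + 6*6 + -1*1 = 1
  c_2 = -1*17 + 3*6 + 0*1 = 1
  c_3 = 0*17 + 1*6 + 0*1 = 6
Base-13 expansion of each c_i:
  c_1 = 1 = 1·13^0
  c_2 = 1 = 1·13^0
  c_3 = 6 = 6·13^0
Factor λ_0 = (1, 1, 6)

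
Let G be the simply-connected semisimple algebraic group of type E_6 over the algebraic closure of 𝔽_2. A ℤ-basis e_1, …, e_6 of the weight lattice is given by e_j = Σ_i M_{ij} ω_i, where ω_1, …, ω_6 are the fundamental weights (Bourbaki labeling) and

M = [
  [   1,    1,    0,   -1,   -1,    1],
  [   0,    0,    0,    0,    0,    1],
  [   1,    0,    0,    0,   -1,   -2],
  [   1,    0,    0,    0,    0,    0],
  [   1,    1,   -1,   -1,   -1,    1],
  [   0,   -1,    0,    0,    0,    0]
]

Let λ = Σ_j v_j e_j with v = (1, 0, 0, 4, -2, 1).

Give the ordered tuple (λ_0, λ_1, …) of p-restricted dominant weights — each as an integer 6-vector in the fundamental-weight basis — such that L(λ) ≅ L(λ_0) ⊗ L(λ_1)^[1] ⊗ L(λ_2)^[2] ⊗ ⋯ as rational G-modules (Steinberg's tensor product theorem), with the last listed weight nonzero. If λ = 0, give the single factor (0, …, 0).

((0, 1, 1, 1, 0, 0),)

In the fundamental-weight basis, λ has coordinates c = M·v (v = (1, 0, 0, 4, -2, 1)):
  c_1 = (1)·(1) + (1)·(0) + (0)·(0) + (-1)·(4) + (-1)·(-2) + (1)·(1) = 0
  c_2 = (0)·(1) + (0)·(0) + (0)·(0) + (0)·(4) + (0)·(-2) + (1)·(1) = 1
  c_3 = (1)·(1) + (0)·(0) + (0)·(0) + (0)·(4) + (-1)·(-2) + (-2)·(1) = 1
  c_4 = (1)·(1) + (0)·(0) + (0)·(0) + (0)·(4) + (0)·(-2) + (0)·(1) = 1
  c_5 = (1)·(1) + (1)·(0) + (-1)·(0) + (-1)·(4) + (-1)·(-2) + (1)·(1) = 0
  c_6 = (0)·(1) + (-1)·(0) + (0)·(0) + (0)·(4) + (0)·(-2) + (0)·(1) = 0
Expand coordinatewise in base 2:
  c_1 = 0
  c_2 = 1 = 1·2^0
  c_3 = 1 = 1·2^0
  c_4 = 1 = 1·2^0
  c_5 = 0
  c_6 = 0
Factor λ_0 = (0, 1, 1, 1, 0, 0)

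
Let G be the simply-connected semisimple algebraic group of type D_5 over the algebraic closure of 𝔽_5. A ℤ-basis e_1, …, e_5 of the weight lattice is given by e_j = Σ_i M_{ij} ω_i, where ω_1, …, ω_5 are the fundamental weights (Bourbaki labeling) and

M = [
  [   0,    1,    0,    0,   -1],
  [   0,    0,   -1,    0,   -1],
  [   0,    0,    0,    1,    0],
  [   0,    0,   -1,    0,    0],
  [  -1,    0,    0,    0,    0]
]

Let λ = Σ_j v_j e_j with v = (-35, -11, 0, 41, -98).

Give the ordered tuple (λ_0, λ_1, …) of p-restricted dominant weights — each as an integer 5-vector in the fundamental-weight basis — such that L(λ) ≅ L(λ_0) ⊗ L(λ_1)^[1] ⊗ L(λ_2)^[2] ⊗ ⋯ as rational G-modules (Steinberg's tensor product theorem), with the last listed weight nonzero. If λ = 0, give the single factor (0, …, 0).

Converting to the ω-basis (c_i = row i of M dotted with v = (-35, -11, 0, 41, -98)):
  c_1 = 0*-35 + 1*-11 + 0*0 + 0*41 + -1*-98 = 87
  c_2 = 0*-35 + 0*-11 + -1*0 + 0*41 + -1*-98 = 98
  c_3 = 0*-35 + 0*-11 + 0*0 + 1*41 + 0*-98 = 41
  c_4 = 0*-35 + 0*-11 + -1*0 + 0*41 + 0*-98 = 0
  c_5 = -1*-35 + 0*-11 + 0*0 + 0*41 + 0*-98 = 35
Expand coordinatewise in base 5:
  c_1 = 87 = 2·5^0 + 2·5^1 + 3·5^2
  c_2 = 98 = 3·5^0 + 4·5^1 + 3·5^2
  c_3 = 41 = 1·5^0 + 3·5^1 + 1·5^2
  c_4 = 0
  c_5 = 35 = 0·5^0 + 2·5^1 + 1·5^2
Factor λ_0 = (2, 3, 1, 0, 0)
Factor λ_1 = (2, 4, 3, 0, 2)
Factor λ_2 = (3, 3, 1, 0, 1)

((2, 3, 1, 0, 0), (2, 4, 3, 0, 2), (3, 3, 1, 0, 1))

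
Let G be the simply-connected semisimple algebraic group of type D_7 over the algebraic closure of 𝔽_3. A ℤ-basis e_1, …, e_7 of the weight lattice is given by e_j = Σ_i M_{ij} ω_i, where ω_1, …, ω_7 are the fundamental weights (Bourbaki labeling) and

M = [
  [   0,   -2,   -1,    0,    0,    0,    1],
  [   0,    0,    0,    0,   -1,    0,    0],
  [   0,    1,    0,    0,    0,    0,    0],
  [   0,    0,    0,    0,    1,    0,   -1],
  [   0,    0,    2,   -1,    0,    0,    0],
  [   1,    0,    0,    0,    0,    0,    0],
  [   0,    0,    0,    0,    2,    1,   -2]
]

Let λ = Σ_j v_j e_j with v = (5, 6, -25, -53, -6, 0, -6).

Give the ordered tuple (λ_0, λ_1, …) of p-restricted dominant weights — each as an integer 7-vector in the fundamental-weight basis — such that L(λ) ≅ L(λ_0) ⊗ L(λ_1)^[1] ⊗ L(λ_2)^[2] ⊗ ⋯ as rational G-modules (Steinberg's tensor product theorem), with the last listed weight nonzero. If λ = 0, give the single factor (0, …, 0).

ω-coordinates c = M·v, v = (5, 6, -25, -53, -6, 0, -6):
  c_1 = 0*5 + -2*6 + -1*-25 + 0*-53 + 0*-6 + 0*0 + 1*-6 = 7
  c_2 = 0*5 + 0*6 + 0*-25 + 0*-53 + -1*-6 + 0*0 + 0*-6 = 6
  c_3 = 0*5 + 1*6 + 0*-25 + 0*-53 + 0*-6 + 0*0 + 0*-6 = 6
  c_4 = 0*5 + 0*6 + 0*-25 + 0*-53 + 1*-6 + 0*0 + -1*-6 = 0
  c_5 = 0*5 + 0*6 + 2*-25 + -1*-53 + 0*-6 + 0*0 + 0*-6 = 3
  c_6 = 1*5 + 0*6 + 0*-25 + 0*-53 + 0*-6 + 0*0 + 0*-6 = 5
  c_7 = 0*5 + 0*6 + 0*-25 + 0*-53 + 2*-6 + 1*0 + -2*-6 = 0
Writing each c_i in base p = 3:
  c_1 = 7 = 1·3^0 + 2·3^1
  c_2 = 6 = 0·3^0 + 2·3^1
  c_3 = 6 = 0·3^0 + 2·3^1
  c_4 = 0
  c_5 = 3 = 0·3^0 + 1·3^1
  c_6 = 5 = 2·3^0 + 1·3^1
  c_7 = 0
λ_0 = (1, 0, 0, 0, 0, 2, 0)
λ_1 = (2, 2, 2, 0, 1, 1, 0)

((1, 0, 0, 0, 0, 2, 0), (2, 2, 2, 0, 1, 1, 0))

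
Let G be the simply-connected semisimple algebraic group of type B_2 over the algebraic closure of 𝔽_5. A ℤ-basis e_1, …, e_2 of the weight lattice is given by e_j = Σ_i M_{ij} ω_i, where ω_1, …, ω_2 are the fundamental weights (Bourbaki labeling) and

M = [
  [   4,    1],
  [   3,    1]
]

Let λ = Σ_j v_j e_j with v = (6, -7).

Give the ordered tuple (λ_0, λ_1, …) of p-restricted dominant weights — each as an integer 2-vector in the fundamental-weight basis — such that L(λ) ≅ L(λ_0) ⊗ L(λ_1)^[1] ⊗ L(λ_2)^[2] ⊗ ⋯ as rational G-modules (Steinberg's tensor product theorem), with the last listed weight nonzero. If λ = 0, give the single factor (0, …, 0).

ω-coordinates c = M·v, v = (6, -7):
  c_1 = (4)·(6) + (1)·(-7) = 17
  c_2 = (3)·(6) + (1)·(-7) = 11
Base-5 expansion of each c_i:
  c_1 = 17 = 2·5^0 + 3·5^1
  c_2 = 11 = 1·5^0 + 2·5^1
p-restricted factor λ_0 = (2, 1)
p-restricted factor λ_1 = (3, 2)

((2, 1), (3, 2))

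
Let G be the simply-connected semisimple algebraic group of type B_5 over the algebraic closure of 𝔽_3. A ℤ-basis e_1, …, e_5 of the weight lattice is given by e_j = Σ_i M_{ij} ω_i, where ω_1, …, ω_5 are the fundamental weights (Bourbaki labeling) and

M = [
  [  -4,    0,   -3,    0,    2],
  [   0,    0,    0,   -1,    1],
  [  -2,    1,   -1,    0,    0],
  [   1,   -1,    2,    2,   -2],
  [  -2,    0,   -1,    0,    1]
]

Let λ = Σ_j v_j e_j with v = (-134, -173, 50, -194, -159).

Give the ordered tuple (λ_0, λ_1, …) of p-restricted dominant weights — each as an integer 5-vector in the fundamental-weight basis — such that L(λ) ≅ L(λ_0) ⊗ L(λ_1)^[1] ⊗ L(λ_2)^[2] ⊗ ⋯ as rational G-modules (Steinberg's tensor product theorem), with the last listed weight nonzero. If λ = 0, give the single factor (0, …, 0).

Converting to the ω-basis (c_i = row i of M dotted with v = (-134, -173, 50, -194, -159)):
  c_1 = (-4)·(-134) + (0)·(-173) + (-3)·(50) + (0)·(-194) + (2)·(-159) = 68
  c_2 = (0)·(-134) + (0)·(-173) + 0·50 + (-1)·(-194) + (1)·(-159) = 35
  c_3 = (-2)·(-134) + (1)·(-173) + (-1)·(50) + (0)·(-194) + (0)·(-159) = 45
  c_4 = (1)·(-134) + (-1)·(-173) + 2·50 + (2)·(-194) + (-2)·(-159) = 69
  c_5 = (-2)·(-134) + (0)·(-173) + (-1)·(50) + (0)·(-194) + (1)·(-159) = 59
Base-3 expansion of each c_i:
  c_1 = 68 = 2·3^0 + 1·3^1 + 1·3^2 + 2·3^3
  c_2 = 35 = 2·3^0 + 2·3^1 + 0·3^2 + 1·3^3
  c_3 = 45 = 0·3^0 + 0·3^1 + 2·3^2 + 1·3^3
  c_4 = 69 = 0·3^0 + 2·3^1 + 1·3^2 + 2·3^3
  c_5 = 59 = 2·3^0 + 1·3^1 + 0·3^2 + 2·3^3
Factor λ_0 = (2, 2, 0, 0, 2)
Factor λ_1 = (1, 2, 0, 2, 1)
Factor λ_2 = (1, 0, 2, 1, 0)
Factor λ_3 = (2, 1, 1, 2, 2)

((2, 2, 0, 0, 2), (1, 2, 0, 2, 1), (1, 0, 2, 1, 0), (2, 1, 1, 2, 2))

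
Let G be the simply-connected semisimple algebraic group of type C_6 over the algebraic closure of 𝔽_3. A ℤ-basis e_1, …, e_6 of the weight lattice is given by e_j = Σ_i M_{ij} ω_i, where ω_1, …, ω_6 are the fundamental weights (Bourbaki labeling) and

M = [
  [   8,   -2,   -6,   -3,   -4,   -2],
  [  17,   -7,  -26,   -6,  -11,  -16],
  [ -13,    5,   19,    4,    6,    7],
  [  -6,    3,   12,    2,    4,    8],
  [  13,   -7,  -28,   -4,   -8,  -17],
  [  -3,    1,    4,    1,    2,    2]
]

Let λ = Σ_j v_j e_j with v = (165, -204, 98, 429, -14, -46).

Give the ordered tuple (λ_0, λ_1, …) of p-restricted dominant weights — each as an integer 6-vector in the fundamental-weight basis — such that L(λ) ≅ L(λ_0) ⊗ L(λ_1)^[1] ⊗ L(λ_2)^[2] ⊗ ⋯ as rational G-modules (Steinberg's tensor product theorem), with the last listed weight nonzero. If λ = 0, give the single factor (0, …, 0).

((1, 1, 1, 2, 1, 2), (0, 0, 2, 2, 2, 0))

Converting to the ω-basis (c_i = row i of M dotted with v = (165, -204, 98, 429, -14, -46)):
  c_1 = (8)·(165) + (-2)·(-204) + (-6)·(98) + (-3)·(429) + (-4)·(-14) + (-2)·(-46) = 1
  c_2 = (17)·(165) + (-7)·(-204) + (-26)·(98) + (-6)·(429) + (-11)·(-14) + (-16)·(-46) = 1
  c_3 = (-13)·(165) + (5)·(-204) + (19)·(98) + (4)·(429) + (6)·(-14) + (7)·(-46) = 7
  c_4 = (-6)·(165) + (3)·(-204) + (12)·(98) + (2)·(429) + (4)·(-14) + (8)·(-46) = 8
  c_5 = (13)·(165) + (-7)·(-204) + (-28)·(98) + (-4)·(429) + (-8)·(-14) + (-17)·(-46) = 7
  c_6 = (-3)·(165) + (1)·(-204) + (4)·(98) + (1)·(429) + (2)·(-14) + (2)·(-46) = 2
Base-3 expansion of each c_i:
  c_1 = 1 = 1·3^0
  c_2 = 1 = 1·3^0
  c_3 = 7 = 1·3^0 + 2·3^1
  c_4 = 8 = 2·3^0 + 2·3^1
  c_5 = 7 = 1·3^0 + 2·3^1
  c_6 = 2 = 2·3^0
Factor λ_0 = (1, 1, 1, 2, 1, 2)
Factor λ_1 = (0, 0, 2, 2, 2, 0)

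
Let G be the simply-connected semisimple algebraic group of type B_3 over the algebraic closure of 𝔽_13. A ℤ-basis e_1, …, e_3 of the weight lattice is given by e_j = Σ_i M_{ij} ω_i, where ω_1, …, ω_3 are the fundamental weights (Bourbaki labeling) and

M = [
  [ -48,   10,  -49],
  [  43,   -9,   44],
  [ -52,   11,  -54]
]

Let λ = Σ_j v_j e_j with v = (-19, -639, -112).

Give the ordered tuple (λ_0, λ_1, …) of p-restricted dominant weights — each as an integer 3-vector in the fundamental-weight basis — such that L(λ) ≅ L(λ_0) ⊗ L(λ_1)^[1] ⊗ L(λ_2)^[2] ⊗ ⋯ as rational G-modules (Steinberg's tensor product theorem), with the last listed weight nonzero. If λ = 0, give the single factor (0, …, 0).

((10, 6, 7),)

Change of basis e → ω: c = M·v where v = (-19, -639, -112):
  c_1 = (-48)·(-19) + (10)·(-639) + (-49)·(-112) = 10
  c_2 = (43)·(-19) + (-9)·(-639) + (44)·(-112) = 6
  c_3 = (-52)·(-19) + (11)·(-639) + (-54)·(-112) = 7
Expand coordinatewise in base 13:
  c_1 = 10 = 10·13^0
  c_2 = 6 = 6·13^0
  c_3 = 7 = 7·13^0
p-restricted factor λ_0 = (10, 6, 7)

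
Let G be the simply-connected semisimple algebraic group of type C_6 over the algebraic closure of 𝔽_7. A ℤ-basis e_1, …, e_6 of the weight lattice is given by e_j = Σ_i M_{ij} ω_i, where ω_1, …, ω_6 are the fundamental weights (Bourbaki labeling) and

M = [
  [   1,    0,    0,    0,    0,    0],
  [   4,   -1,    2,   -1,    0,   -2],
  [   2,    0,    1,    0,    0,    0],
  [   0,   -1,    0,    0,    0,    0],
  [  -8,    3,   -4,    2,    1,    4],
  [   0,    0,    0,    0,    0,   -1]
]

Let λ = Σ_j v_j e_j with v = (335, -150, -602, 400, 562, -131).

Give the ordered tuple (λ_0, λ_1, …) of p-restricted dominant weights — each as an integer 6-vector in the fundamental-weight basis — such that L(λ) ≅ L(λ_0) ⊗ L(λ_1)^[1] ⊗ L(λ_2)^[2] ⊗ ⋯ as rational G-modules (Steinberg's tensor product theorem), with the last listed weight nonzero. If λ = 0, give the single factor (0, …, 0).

((6, 1, 5, 3, 4, 5), (5, 0, 2, 0, 2, 4), (6, 3, 1, 3, 2, 2))

Compute c_i = Σ_j M_{ij} v_j with v = (335, -150, -602, 400, 562, -131):
  c_1 = 1·335 + (0)·(-150) + (0)·(-602) + 0·400 + 0·562 + (0)·(-131) = 335
  c_2 = 4·335 + (-1)·(-150) + (2)·(-602) + (-1)·(400) + 0·562 + (-2)·(-131) = 148
  c_3 = 2·335 + (0)·(-150) + (1)·(-602) + 0·400 + 0·562 + (0)·(-131) = 68
  c_4 = 0·335 + (-1)·(-150) + (0)·(-602) + 0·400 + 0·562 + (0)·(-131) = 150
  c_5 = (-8)·(335) + (3)·(-150) + (-4)·(-602) + 2·400 + 1·562 + (4)·(-131) = 116
  c_6 = 0·335 + (0)·(-150) + (0)·(-602) + 0·400 + 0·562 + (-1)·(-131) = 131
Writing each c_i in base p = 7:
  c_1 = 335 = 6·7^0 + 5·7^1 + 6·7^2
  c_2 = 148 = 1·7^0 + 0·7^1 + 3·7^2
  c_3 = 68 = 5·7^0 + 2·7^1 + 1·7^2
  c_4 = 150 = 3·7^0 + 0·7^1 + 3·7^2
  c_5 = 116 = 4·7^0 + 2·7^1 + 2·7^2
  c_6 = 131 = 5·7^0 + 4·7^1 + 2·7^2
λ_0 = (6, 1, 5, 3, 4, 5)
λ_1 = (5, 0, 2, 0, 2, 4)
λ_2 = (6, 3, 1, 3, 2, 2)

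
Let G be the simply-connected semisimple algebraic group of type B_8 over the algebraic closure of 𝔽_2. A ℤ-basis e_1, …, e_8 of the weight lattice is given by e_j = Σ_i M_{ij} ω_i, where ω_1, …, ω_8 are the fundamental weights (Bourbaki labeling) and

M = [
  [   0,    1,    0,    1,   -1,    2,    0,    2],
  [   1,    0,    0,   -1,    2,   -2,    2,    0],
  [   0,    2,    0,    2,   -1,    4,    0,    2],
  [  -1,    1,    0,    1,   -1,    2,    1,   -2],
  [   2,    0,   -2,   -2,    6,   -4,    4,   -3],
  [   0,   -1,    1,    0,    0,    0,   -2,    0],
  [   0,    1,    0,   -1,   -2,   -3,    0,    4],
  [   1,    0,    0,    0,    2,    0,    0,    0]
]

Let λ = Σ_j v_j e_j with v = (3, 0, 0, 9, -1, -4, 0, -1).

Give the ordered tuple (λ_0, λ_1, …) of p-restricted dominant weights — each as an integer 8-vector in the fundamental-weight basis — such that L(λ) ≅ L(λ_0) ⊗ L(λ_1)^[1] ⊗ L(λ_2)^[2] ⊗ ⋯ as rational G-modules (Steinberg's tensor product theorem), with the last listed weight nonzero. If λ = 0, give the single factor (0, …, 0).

Compute c_i = Σ_j M_{ij} v_j with v = (3, 0, 0, 9, -1, -4, 0, -1):
  c_1 = 0*3 + 1*0 + 0*0 + 1*9 + -1*-1 + 2*-4 + 0*0 + 2*-1 = 0
  c_2 = 1*3 + 0*0 + 0*0 + -1*9 + 2*-1 + -2*-4 + 2*0 + 0*-1 = 0
  c_3 = 0*3 + 2*0 + 0*0 + 2*9 + -1*-1 + 4*-4 + 0*0 + 2*-1 = 1
  c_4 = -1*3 + 1*0 + 0*0 + 1*9 + -1*-1 + 2*-4 + 1*0 + -2*-1 = 1
  c_5 = 2*3 + 0*0 + -2*0 + -2*9 + 6*-1 + -4*-4 + 4*0 + -3*-1 = 1
  c_6 = 0*3 + -1*0 + 1*0 + 0*9 + 0*-1 + 0*-4 + -2*0 + 0*-1 = 0
  c_7 = 0*3 + 1*0 + 0*0 + -1*9 + -2*-1 + -3*-4 + 0*0 + 4*-1 = 1
  c_8 = 1*3 + 0*0 + 0*0 + 0*9 + 2*-1 + 0*-4 + 0*0 + 0*-1 = 1
p = 2; digits c_i = Σ_j d_{ij}·2^j, 0 ≤ d_{ij} < 2:
  c_1 = 0
  c_2 = 0
  c_3 = 1 = 1·2^0
  c_4 = 1 = 1·2^0
  c_5 = 1 = 1·2^0
  c_6 = 0
  c_7 = 1 = 1·2^0
  c_8 = 1 = 1·2^0
λ_0 = (0, 0, 1, 1, 1, 0, 1, 1)

((0, 0, 1, 1, 1, 0, 1, 1),)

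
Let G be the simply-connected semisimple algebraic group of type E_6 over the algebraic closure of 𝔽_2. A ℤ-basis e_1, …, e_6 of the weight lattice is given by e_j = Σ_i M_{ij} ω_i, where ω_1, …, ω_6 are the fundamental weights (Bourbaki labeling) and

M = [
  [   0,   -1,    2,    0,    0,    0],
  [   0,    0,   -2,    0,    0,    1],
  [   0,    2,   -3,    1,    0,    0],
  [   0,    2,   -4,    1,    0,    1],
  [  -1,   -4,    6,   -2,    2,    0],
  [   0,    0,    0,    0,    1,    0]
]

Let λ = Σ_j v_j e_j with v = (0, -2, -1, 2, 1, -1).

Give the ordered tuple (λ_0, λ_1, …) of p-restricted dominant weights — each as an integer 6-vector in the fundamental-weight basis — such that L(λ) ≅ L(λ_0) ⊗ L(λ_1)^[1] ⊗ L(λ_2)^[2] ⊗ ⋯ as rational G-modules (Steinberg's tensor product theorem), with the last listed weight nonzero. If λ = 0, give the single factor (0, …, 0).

Change of basis e → ω: c = M·v where v = (0, -2, -1, 2, 1, -1):
  c_1 = 0*0 + -1*-2 + 2*-1 + 0*2 + 0*1 + 0*-1 = 0
  c_2 = 0*0 + 0*-2 + -2*-1 + 0*2 + 0*1 + 1*-1 = 1
  c_3 = 0*0 + 2*-2 + -3*-1 + 1*2 + 0*1 + 0*-1 = 1
  c_4 = 0*0 + 2*-2 + -4*-1 + 1*2 + 0*1 + 1*-1 = 1
  c_5 = -1*0 + -4*-2 + 6*-1 + -2*2 + 2*1 + 0*-1 = 0
  c_6 = 0*0 + 0*-2 + 0*-1 + 0*2 + 1*1 + 0*-1 = 1
Base-2 expansion of each c_i:
  c_1 = 0
  c_2 = 1 = 1·2^0
  c_3 = 1 = 1·2^0
  c_4 = 1 = 1·2^0
  c_5 = 0
  c_6 = 1 = 1·2^0
Factor λ_0 = (0, 1, 1, 1, 0, 1)

((0, 1, 1, 1, 0, 1),)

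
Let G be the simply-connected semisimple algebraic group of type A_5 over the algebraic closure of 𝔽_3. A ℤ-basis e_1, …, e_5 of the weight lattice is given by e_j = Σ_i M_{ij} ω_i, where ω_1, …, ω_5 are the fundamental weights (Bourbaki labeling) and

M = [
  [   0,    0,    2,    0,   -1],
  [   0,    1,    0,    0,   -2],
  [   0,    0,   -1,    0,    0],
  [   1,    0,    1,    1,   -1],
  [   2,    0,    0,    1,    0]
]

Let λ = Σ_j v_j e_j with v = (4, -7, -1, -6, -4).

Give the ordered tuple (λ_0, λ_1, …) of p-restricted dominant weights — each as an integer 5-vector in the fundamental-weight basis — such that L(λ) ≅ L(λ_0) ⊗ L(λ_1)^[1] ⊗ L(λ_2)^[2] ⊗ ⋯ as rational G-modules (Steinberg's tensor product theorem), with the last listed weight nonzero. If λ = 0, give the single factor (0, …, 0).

ω-coordinates c = M·v, v = (4, -7, -1, -6, -4):
  c_1 = (0)·(4) + (0)·(-7) + (2)·(-1) + (0)·(-6) + (-1)·(-4) = 2
  c_2 = (0)·(4) + (1)·(-7) + (0)·(-1) + (0)·(-6) + (-2)·(-4) = 1
  c_3 = (0)·(4) + (0)·(-7) + (-1)·(-1) + (0)·(-6) + (0)·(-4) = 1
  c_4 = (1)·(4) + (0)·(-7) + (1)·(-1) + (1)·(-6) + (-1)·(-4) = 1
  c_5 = (2)·(4) + (0)·(-7) + (0)·(-1) + (1)·(-6) + (0)·(-4) = 2
Writing each c_i in base p = 3:
  c_1 = 2 = 2·3^0
  c_2 = 1 = 1·3^0
  c_3 = 1 = 1·3^0
  c_4 = 1 = 1·3^0
  c_5 = 2 = 2·3^0
λ_0 = (2, 1, 1, 1, 2)

((2, 1, 1, 1, 2),)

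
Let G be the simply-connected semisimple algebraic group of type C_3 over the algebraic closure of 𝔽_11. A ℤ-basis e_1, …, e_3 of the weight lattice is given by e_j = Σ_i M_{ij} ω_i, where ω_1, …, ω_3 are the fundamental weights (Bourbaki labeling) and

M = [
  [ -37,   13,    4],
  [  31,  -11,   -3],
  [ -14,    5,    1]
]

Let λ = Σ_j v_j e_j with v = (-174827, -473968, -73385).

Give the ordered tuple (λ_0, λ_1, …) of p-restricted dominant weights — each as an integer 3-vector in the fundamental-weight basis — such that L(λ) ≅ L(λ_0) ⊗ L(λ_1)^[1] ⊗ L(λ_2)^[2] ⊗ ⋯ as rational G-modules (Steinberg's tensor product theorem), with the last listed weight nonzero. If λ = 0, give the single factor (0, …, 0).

Change of basis e → ω: c = M·v where v = (-174827, -473968, -73385):
  c_1 = (-37)·(-174827) + (13)·(-473968) + (4)·(-73385) = 13475
  c_2 = (31)·(-174827) + (-11)·(-473968) + (-3)·(-73385) = 14166
  c_3 = (-14)·(-174827) + (5)·(-473968) + (1)·(-73385) = 4353
Expand coordinatewise in base 11:
  c_1 = 13475 = 0·11^0 + 4·11^1 + 1·11^2 + 10·11^3
  c_2 = 14166 = 9·11^0 + 0·11^1 + 7·11^2 + 10·11^3
  c_3 = 4353 = 8·11^0 + 10·11^1 + 2·11^2 + 3·11^3
Factor λ_0 = (0, 9, 8)
Factor λ_1 = (4, 0, 10)
Factor λ_2 = (1, 7, 2)
Factor λ_3 = (10, 10, 3)

((0, 9, 8), (4, 0, 10), (1, 7, 2), (10, 10, 3))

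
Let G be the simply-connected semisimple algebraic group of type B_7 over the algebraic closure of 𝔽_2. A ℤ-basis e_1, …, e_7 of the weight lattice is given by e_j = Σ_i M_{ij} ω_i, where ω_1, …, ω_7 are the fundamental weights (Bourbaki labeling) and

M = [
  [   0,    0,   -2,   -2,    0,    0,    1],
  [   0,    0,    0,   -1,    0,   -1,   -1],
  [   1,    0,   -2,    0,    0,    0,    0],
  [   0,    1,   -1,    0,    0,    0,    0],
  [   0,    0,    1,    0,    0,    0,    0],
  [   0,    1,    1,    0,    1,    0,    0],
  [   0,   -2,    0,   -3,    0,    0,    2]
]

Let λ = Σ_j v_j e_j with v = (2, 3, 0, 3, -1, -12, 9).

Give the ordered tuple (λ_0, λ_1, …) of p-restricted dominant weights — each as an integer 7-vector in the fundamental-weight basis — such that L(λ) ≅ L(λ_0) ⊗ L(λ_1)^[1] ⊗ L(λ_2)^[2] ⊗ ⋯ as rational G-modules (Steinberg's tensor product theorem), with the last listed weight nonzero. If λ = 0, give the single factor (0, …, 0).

Change of basis e → ω: c = M·v where v = (2, 3, 0, 3, -1, -12, 9):
  c_1 = (0)·(2) + (0)·(3) + (-2)·(0) + (-2)·(3) + (0)·(-1) + (0)·(-12) + (1)·(9) = 3
  c_2 = (0)·(2) + (0)·(3) + (0)·(0) + (-1)·(3) + (0)·(-1) + (-1)·(-12) + (-1)·(9) = 0
  c_3 = (1)·(2) + (0)·(3) + (-2)·(0) + (0)·(3) + (0)·(-1) + (0)·(-12) + (0)·(9) = 2
  c_4 = (0)·(2) + (1)·(3) + (-1)·(0) + (0)·(3) + (0)·(-1) + (0)·(-12) + (0)·(9) = 3
  c_5 = (0)·(2) + (0)·(3) + (1)·(0) + (0)·(3) + (0)·(-1) + (0)·(-12) + (0)·(9) = 0
  c_6 = (0)·(2) + (1)·(3) + (1)·(0) + (0)·(3) + (1)·(-1) + (0)·(-12) + (0)·(9) = 2
  c_7 = (0)·(2) + (-2)·(3) + (0)·(0) + (-3)·(3) + (0)·(-1) + (0)·(-12) + (2)·(9) = 3
Writing each c_i in base p = 2:
  c_1 = 3 = 1·2^0 + 1·2^1
  c_2 = 0
  c_3 = 2 = 0·2^0 + 1·2^1
  c_4 = 3 = 1·2^0 + 1·2^1
  c_5 = 0
  c_6 = 2 = 0·2^0 + 1·2^1
  c_7 = 3 = 1·2^0 + 1·2^1
p-restricted factor λ_0 = (1, 0, 0, 1, 0, 0, 1)
p-restricted factor λ_1 = (1, 0, 1, 1, 0, 1, 1)

((1, 0, 0, 1, 0, 0, 1), (1, 0, 1, 1, 0, 1, 1))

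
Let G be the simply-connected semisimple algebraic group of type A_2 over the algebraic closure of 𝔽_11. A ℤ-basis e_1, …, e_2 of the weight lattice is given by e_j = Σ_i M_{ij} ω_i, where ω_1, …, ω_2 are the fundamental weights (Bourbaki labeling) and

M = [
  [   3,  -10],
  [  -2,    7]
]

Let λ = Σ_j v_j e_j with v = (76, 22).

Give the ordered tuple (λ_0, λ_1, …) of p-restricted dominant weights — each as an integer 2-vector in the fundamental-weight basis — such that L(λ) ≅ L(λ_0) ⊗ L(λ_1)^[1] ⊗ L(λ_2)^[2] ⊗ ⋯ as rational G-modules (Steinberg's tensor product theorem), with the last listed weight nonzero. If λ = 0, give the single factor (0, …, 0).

Change of basis e → ω: c = M·v where v = (76, 22):
  c_1 = 3·76 + (-10)·(22) = 8
  c_2 = (-2)·(76) + 7·22 = 2
Expand coordinatewise in base 11:
  c_1 = 8 = 8·11^0
  c_2 = 2 = 2·11^0
λ_0 = (8, 2)

((8, 2),)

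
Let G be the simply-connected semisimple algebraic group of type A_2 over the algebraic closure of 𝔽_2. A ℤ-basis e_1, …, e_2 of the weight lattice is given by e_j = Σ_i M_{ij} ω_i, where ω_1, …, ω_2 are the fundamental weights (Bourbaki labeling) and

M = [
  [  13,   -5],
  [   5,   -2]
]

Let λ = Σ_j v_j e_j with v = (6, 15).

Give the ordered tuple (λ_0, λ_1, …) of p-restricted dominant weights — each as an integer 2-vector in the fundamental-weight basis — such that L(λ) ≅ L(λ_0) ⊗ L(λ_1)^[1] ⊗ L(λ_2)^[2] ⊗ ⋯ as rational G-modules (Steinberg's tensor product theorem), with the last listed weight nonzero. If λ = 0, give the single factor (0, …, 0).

((1, 0), (1, 0))

Change of basis e → ω: c = M·v where v = (6, 15):
  c_1 = 13*6 + -5*15 = 3
  c_2 = 5*6 + -2*15 = 0
Base-2 expansion of each c_i:
  c_1 = 3 = 1·2^0 + 1·2^1
  c_2 = 0
p-restricted factor λ_0 = (1, 0)
p-restricted factor λ_1 = (1, 0)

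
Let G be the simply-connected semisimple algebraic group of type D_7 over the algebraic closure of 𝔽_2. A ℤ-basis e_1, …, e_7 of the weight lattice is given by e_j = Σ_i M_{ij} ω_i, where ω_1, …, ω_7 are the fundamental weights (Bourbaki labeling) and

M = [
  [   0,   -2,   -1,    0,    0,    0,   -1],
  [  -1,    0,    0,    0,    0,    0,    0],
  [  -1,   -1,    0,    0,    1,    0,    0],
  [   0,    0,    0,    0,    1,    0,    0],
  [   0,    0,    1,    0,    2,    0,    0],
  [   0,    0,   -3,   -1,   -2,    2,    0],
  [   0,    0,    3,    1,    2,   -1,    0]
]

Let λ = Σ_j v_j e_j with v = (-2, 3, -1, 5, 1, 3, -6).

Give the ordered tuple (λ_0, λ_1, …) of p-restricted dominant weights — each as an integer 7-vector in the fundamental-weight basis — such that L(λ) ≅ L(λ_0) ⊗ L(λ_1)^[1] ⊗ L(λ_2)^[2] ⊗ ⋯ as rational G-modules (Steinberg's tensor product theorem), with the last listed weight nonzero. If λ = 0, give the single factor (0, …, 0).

((1, 0, 0, 1, 1, 0, 1), (0, 1, 0, 0, 0, 1, 0))

In the fundamental-weight basis, λ has coordinates c = M·v (v = (-2, 3, -1, 5, 1, 3, -6)):
  c_1 = (0)·(-2) + (-2)·(3) + (-1)·(-1) + 0·5 + 0·1 + 0·3 + (-1)·(-6) = 1
  c_2 = (-1)·(-2) + 0·3 + (0)·(-1) + 0·5 + 0·1 + 0·3 + (0)·(-6) = 2
  c_3 = (-1)·(-2) + (-1)·(3) + (0)·(-1) + 0·5 + 1·1 + 0·3 + (0)·(-6) = 0
  c_4 = (0)·(-2) + 0·3 + (0)·(-1) + 0·5 + 1·1 + 0·3 + (0)·(-6) = 1
  c_5 = (0)·(-2) + 0·3 + (1)·(-1) + 0·5 + 2·1 + 0·3 + (0)·(-6) = 1
  c_6 = (0)·(-2) + 0·3 + (-3)·(-1) + (-1)·(5) + (-2)·(1) + 2·3 + (0)·(-6) = 2
  c_7 = (0)·(-2) + 0·3 + (3)·(-1) + 1·5 + 2·1 + (-1)·(3) + (0)·(-6) = 1
p = 2; digits c_i = Σ_j d_{ij}·2^j, 0 ≤ d_{ij} < 2:
  c_1 = 1 = 1·2^0
  c_2 = 2 = 0·2^0 + 1·2^1
  c_3 = 0
  c_4 = 1 = 1·2^0
  c_5 = 1 = 1·2^0
  c_6 = 2 = 0·2^0 + 1·2^1
  c_7 = 1 = 1·2^0
p-restricted factor λ_0 = (1, 0, 0, 1, 1, 0, 1)
p-restricted factor λ_1 = (0, 1, 0, 0, 0, 1, 0)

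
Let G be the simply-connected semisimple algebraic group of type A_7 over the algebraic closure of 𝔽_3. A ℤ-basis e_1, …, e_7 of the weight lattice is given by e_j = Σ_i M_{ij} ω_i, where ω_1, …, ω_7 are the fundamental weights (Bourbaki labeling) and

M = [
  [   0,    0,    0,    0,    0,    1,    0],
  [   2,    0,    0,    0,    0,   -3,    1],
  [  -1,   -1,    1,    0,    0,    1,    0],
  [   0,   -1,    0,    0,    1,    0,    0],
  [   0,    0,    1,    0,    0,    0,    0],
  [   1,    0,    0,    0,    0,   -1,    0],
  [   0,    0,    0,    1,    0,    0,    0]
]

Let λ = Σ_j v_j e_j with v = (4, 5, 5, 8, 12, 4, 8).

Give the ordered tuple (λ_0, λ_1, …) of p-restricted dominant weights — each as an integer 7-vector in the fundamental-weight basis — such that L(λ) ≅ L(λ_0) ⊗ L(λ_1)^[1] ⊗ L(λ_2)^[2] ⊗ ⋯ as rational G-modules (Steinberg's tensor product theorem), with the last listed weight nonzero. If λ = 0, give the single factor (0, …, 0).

((1, 1, 0, 1, 2, 0, 2), (1, 1, 0, 2, 1, 0, 2))

Compute c_i = Σ_j M_{ij} v_j with v = (4, 5, 5, 8, 12, 4, 8):
  c_1 = 0*4 + 0*5 + 0*5 + 0*8 + 0*12 + 1*4 + 0*8 = 4
  c_2 = 2*4 + 0*5 + 0*5 + 0*8 + 0*12 + -3*4 + 1*8 = 4
  c_3 = -1*4 + -1*5 + 1*5 + 0*8 + 0*12 + 1*4 + 0*8 = 0
  c_4 = 0*4 + -1*5 + 0*5 + 0*8 + 1*12 + 0*4 + 0*8 = 7
  c_5 = 0*4 + 0*5 + 1*5 + 0*8 + 0*12 + 0*4 + 0*8 = 5
  c_6 = 1*4 + 0*5 + 0*5 + 0*8 + 0*12 + -1*4 + 0*8 = 0
  c_7 = 0*4 + 0*5 + 0*5 + 1*8 + 0*12 + 0*4 + 0*8 = 8
p = 3; digits c_i = Σ_j d_{ij}·3^j, 0 ≤ d_{ij} < 3:
  c_1 = 4 = 1·3^0 + 1·3^1
  c_2 = 4 = 1·3^0 + 1·3^1
  c_3 = 0
  c_4 = 7 = 1·3^0 + 2·3^1
  c_5 = 5 = 2·3^0 + 1·3^1
  c_6 = 0
  c_7 = 8 = 2·3^0 + 2·3^1
Factor λ_0 = (1, 1, 0, 1, 2, 0, 2)
Factor λ_1 = (1, 1, 0, 2, 1, 0, 2)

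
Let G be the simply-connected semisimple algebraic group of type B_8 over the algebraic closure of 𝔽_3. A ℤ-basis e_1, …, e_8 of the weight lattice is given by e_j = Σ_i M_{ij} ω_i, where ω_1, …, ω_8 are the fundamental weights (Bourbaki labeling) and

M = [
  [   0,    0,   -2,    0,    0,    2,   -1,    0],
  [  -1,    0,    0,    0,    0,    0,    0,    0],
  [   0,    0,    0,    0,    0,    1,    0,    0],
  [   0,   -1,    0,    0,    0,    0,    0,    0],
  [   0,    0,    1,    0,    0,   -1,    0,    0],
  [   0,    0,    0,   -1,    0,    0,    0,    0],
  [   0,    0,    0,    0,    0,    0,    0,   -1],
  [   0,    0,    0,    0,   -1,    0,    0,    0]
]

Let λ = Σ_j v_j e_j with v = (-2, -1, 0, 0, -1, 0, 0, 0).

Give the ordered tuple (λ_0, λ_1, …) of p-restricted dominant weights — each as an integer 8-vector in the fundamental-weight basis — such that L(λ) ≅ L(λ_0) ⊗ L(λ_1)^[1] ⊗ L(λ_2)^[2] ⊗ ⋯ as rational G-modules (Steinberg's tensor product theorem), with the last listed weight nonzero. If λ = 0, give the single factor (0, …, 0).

In the fundamental-weight basis, λ has coordinates c = M·v (v = (-2, -1, 0, 0, -1, 0, 0, 0)):
  c_1 = (0)·(-2) + (0)·(-1) + (-2)·(0) + (0)·(0) + (0)·(-1) + (2)·(0) + (-1)·(0) + (0)·(0) = 0
  c_2 = (-1)·(-2) + (0)·(-1) + (0)·(0) + (0)·(0) + (0)·(-1) + (0)·(0) + (0)·(0) + (0)·(0) = 2
  c_3 = (0)·(-2) + (0)·(-1) + (0)·(0) + (0)·(0) + (0)·(-1) + (1)·(0) + (0)·(0) + (0)·(0) = 0
  c_4 = (0)·(-2) + (-1)·(-1) + (0)·(0) + (0)·(0) + (0)·(-1) + (0)·(0) + (0)·(0) + (0)·(0) = 1
  c_5 = (0)·(-2) + (0)·(-1) + (1)·(0) + (0)·(0) + (0)·(-1) + (-1)·(0) + (0)·(0) + (0)·(0) = 0
  c_6 = (0)·(-2) + (0)·(-1) + (0)·(0) + (-1)·(0) + (0)·(-1) + (0)·(0) + (0)·(0) + (0)·(0) = 0
  c_7 = (0)·(-2) + (0)·(-1) + (0)·(0) + (0)·(0) + (0)·(-1) + (0)·(0) + (0)·(0) + (-1)·(0) = 0
  c_8 = (0)·(-2) + (0)·(-1) + (0)·(0) + (0)·(0) + (-1)·(-1) + (0)·(0) + (0)·(0) + (0)·(0) = 1
Base-3 expansion of each c_i:
  c_1 = 0
  c_2 = 2 = 2·3^0
  c_3 = 0
  c_4 = 1 = 1·3^0
  c_5 = 0
  c_6 = 0
  c_7 = 0
  c_8 = 1 = 1·3^0
Factor λ_0 = (0, 2, 0, 1, 0, 0, 0, 1)

((0, 2, 0, 1, 0, 0, 0, 1),)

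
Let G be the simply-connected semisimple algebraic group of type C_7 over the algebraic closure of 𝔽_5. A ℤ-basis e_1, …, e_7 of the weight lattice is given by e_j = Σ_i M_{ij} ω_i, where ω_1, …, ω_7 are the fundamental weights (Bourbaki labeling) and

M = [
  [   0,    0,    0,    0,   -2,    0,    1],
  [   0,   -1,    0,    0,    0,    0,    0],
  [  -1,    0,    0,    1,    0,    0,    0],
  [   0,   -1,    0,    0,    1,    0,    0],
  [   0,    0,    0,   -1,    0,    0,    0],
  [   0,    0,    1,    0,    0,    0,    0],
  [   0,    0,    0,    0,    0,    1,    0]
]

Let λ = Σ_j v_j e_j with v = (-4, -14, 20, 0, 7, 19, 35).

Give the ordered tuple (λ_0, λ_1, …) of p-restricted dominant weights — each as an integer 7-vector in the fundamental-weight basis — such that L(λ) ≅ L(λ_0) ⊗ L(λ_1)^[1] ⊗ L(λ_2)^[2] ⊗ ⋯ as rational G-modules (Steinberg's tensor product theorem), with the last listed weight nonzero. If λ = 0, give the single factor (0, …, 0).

In the fundamental-weight basis, λ has coordinates c = M·v (v = (-4, -14, 20, 0, 7, 19, 35)):
  c_1 = 0*-4 + 0*-14 + 0*20 + 0*0 + -2*7 + 0*19 + 1*35 = 21
  c_2 = 0*-4 + -1*-14 + 0*20 + 0*0 + 0*7 + 0*19 + 0*35 = 14
  c_3 = -1*-4 + 0*-14 + 0*20 + 1*0 + 0*7 + 0*19 + 0*35 = 4
  c_4 = 0*-4 + -1*-14 + 0*20 + 0*0 + 1*7 + 0*19 + 0*35 = 21
  c_5 = 0*-4 + 0*-14 + 0*20 + -1*0 + 0*7 + 0*19 + 0*35 = 0
  c_6 = 0*-4 + 0*-14 + 1*20 + 0*0 + 0*7 + 0*19 + 0*35 = 20
  c_7 = 0*-4 + 0*-14 + 0*20 + 0*0 + 0*7 + 1*19 + 0*35 = 19
Writing each c_i in base p = 5:
  c_1 = 21 = 1·5^0 + 4·5^1
  c_2 = 14 = 4·5^0 + 2·5^1
  c_3 = 4 = 4·5^0
  c_4 = 21 = 1·5^0 + 4·5^1
  c_5 = 0
  c_6 = 20 = 0·5^0 + 4·5^1
  c_7 = 19 = 4·5^0 + 3·5^1
p-restricted factor λ_0 = (1, 4, 4, 1, 0, 0, 4)
p-restricted factor λ_1 = (4, 2, 0, 4, 0, 4, 3)

((1, 4, 4, 1, 0, 0, 4), (4, 2, 0, 4, 0, 4, 3))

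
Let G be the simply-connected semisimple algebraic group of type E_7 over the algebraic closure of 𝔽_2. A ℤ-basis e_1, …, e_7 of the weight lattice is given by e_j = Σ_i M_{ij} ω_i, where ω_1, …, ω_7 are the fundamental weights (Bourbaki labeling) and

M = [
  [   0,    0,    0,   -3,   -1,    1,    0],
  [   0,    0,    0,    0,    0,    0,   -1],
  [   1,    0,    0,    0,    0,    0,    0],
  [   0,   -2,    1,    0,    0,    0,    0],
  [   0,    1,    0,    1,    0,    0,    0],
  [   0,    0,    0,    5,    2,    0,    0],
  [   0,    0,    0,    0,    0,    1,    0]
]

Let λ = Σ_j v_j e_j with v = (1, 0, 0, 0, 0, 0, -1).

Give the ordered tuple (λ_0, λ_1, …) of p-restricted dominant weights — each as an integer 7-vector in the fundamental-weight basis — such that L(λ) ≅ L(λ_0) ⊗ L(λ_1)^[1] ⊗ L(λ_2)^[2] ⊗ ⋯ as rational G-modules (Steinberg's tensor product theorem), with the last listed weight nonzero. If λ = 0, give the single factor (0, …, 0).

((0, 1, 1, 0, 0, 0, 0),)

ω-coordinates c = M·v, v = (1, 0, 0, 0, 0, 0, -1):
  c_1 = (0)·(1) + (0)·(0) + (0)·(0) + (-3)·(0) + (-1)·(0) + (1)·(0) + (0)·(-1) = 0
  c_2 = (0)·(1) + (0)·(0) + (0)·(0) + (0)·(0) + (0)·(0) + (0)·(0) + (-1)·(-1) = 1
  c_3 = (1)·(1) + (0)·(0) + (0)·(0) + (0)·(0) + (0)·(0) + (0)·(0) + (0)·(-1) = 1
  c_4 = (0)·(1) + (-2)·(0) + (1)·(0) + (0)·(0) + (0)·(0) + (0)·(0) + (0)·(-1) = 0
  c_5 = (0)·(1) + (1)·(0) + (0)·(0) + (1)·(0) + (0)·(0) + (0)·(0) + (0)·(-1) = 0
  c_6 = (0)·(1) + (0)·(0) + (0)·(0) + (5)·(0) + (2)·(0) + (0)·(0) + (0)·(-1) = 0
  c_7 = (0)·(1) + (0)·(0) + (0)·(0) + (0)·(0) + (0)·(0) + (1)·(0) + (0)·(-1) = 0
Base-2 expansion of each c_i:
  c_1 = 0
  c_2 = 1 = 1·2^0
  c_3 = 1 = 1·2^0
  c_4 = 0
  c_5 = 0
  c_6 = 0
  c_7 = 0
p-restricted factor λ_0 = (0, 1, 1, 0, 0, 0, 0)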